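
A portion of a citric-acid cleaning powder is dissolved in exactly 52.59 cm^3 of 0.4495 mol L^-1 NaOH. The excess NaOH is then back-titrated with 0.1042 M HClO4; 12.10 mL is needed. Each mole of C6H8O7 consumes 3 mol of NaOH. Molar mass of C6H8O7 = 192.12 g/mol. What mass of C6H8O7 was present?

Total n(NaOH) added = 0.4495 x 0.05259 = 0.02364 mol.
n(HClO4) used = 0.1042 x 0.01210 = 0.001261 mol, which equals the excess n(NaOH).
So n(NaOH) consumed by the sample = 0.02364 - 0.001261 = 0.02238 mol.
n(C6H8O7) = 0.02238 / 3 = 0.007459 mol.
mass = 0.007459 mol x 192.12 g/mol = 1.43 g.

1.43 g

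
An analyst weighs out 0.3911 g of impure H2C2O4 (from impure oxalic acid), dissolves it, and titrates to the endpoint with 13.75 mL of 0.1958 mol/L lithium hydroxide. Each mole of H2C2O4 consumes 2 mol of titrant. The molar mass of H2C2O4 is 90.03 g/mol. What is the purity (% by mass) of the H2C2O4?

n(LiOH) = 0.1958 x 0.01375 = 0.002692 mol.
n(H2C2O4) = 0.002692 / 2 = 0.001346 mol.
mass of H2C2O4 = 0.001346 x 90.03 = 0.1212 g.
% purity = 0.1212 / 0.3911 x 100 = 31.0%.

31.0%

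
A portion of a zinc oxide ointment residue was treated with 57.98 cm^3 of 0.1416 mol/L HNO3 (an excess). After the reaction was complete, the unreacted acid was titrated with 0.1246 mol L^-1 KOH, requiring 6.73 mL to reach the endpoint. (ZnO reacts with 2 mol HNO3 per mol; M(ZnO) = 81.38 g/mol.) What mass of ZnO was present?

Total n(HNO3) added = 0.1416 x 0.05798 = 0.008210 mol.
n(KOH) used = 0.1246 x 0.006730 = 0.0008386 mol, which equals the excess n(HNO3).
So n(HNO3) consumed by the sample = 0.008210 - 0.0008386 = 0.007371 mol.
n(ZnO) = 0.007371 / 2 = 0.003686 mol.
mass = 0.003686 mol x 81.38 g/mol = 0.300 g.

0.300 g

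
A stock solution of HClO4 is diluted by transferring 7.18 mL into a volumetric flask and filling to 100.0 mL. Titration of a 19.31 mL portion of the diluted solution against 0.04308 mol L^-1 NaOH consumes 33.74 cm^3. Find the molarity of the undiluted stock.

n(NaOH) = 0.04308 x 0.03374 = 0.001454 mol.
n(HClO4) in the aliquot = 0.001454 mol.
[diluted HClO4] = 0.001454 / 0.01931 = 0.07527 M.
Dilution factor = 100.0/7.180 = 13.93, so [stock] = 0.07527 x 13.93 = 1.05 M.

1.05 M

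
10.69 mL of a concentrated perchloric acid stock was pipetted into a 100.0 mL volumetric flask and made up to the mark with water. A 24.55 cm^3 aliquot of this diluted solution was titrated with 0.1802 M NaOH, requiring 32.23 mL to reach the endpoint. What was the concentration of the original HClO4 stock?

2.21 M

n(NaOH) = 0.1802 x 0.03223 = 0.005808 mol.
n(HClO4) in the aliquot = 0.005808 mol.
[diluted HClO4] = 0.005808 / 0.02455 = 0.2366 M.
Dilution factor = 100.0/10.69 = 9.355, so [stock] = 0.2366 x 9.355 = 2.21 M.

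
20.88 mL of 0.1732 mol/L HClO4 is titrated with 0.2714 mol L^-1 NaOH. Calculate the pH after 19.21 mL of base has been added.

12.60

n(acid) = 0.1732 x 0.02088 = 0.003616 mol; n(NaOH) added = 0.2714 x 0.01921 = 0.005214 mol.
Base is in excess by 0.005214 - 0.003616 = 0.001597 mol in a total volume of 0.04009 L.
[OH^-] = 0.001597/0.04009 = 0.03984 M, so pOH = 1.40 and pH = 14.00 - 1.40 = 12.60.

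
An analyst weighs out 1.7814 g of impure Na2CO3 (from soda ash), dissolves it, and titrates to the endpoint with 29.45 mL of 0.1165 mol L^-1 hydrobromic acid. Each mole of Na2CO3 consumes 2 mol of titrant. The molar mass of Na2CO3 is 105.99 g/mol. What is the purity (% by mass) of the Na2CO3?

n(HBr) = 0.1165 x 0.02945 = 0.003431 mol.
n(Na2CO3) = 0.003431 / 2 = 0.001715 mol.
mass of Na2CO3 = 0.001715 x 105.99 = 0.1818 g.
% purity = 0.1818 / 1.7814 x 100 = 10.2%.

10.2%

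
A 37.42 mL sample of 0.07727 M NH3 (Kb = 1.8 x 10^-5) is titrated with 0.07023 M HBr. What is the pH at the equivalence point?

5.34

n(NH3) = 0.07727 x 0.03742 = 0.002891 mol; V(HBr) at equivalence = 0.002891/0.07023 = 0.04117 L.
At equivalence the base is fully converted to NH4+; total volume = 0.07859 L, so [NH4+] = 0.002891/0.07859 = 0.03679 M.
Ka(NH4+) = Kw/Kb = 1.0e-14 / 1.8 x 10^-5 = 5.56e-10.
[H^+] = sqrt(Ka x [NH4+]) = sqrt(5.56e-10 x 0.03679) = 4.52e-6 M.
pH = -log(4.52e-6) = 5.34.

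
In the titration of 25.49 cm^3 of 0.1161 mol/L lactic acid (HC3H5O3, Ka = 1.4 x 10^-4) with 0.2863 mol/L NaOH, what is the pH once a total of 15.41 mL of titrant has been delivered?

n(acid) = 0.1161 x 0.02549 = 0.002959 mol; n(NaOH) added = 0.2863 x 0.01541 = 0.004412 mol.
Base is in excess by 0.004412 - 0.002959 = 0.001452 mol in a total volume of 0.04090 L.
[OH^-] = 0.001452/0.04090 = 0.03551 M, so pOH = 1.45 and pH = 14.00 - 1.45 = 12.55.

12.55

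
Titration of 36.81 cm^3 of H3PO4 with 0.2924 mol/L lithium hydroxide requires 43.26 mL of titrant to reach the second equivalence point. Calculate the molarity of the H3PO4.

n(LiOH) = 0.2924 x 0.04326 = 0.01265 mol.
At the second equivalence point, 2 mol OH^- react per mol H3PO4, so n(H3PO4) = 0.01265 / 2 = 0.006325 mol.
[H3PO4] = 0.006325 / 0.03681 L = 0.172 M.

0.172 M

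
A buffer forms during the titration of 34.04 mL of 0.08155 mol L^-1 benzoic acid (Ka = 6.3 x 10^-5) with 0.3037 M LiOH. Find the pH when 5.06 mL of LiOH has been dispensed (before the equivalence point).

4.29

Initial n(C6H5COOH) = 0.08155 x 0.03404 = 0.002776 mol.
n(LiOH) added = 0.3037 x 0.005060 = 0.001537 mol, converting that many moles of C6H5COOH to C6H5COO-.
Remaining n(C6H5COOH) = 0.001239 mol; n(C6H5COO-) = 0.001537 mol.
By Henderson-Hasselbalch, pH = pKa + log([A^-]/[HA]) = 4.20 + log(0.001537/0.001239) = 4.20 + (+0.09) = 4.29.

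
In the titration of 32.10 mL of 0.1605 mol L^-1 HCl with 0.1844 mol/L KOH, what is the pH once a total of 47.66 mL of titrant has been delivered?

12.66

n(acid) = 0.1605 x 0.03210 = 0.005152 mol; n(KOH) added = 0.1844 x 0.04766 = 0.008789 mol.
Base is in excess by 0.008789 - 0.005152 = 0.003636 mol in a total volume of 0.07976 L.
[OH^-] = 0.003636/0.07976 = 0.04559 M, so pOH = 1.34 and pH = 14.00 - 1.34 = 12.66.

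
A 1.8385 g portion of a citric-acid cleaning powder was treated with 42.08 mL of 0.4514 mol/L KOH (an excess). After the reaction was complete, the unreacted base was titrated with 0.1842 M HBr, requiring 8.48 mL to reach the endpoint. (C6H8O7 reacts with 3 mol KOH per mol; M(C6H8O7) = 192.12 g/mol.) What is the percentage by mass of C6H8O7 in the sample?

Total n(KOH) added = 0.4514 x 0.04208 = 0.01899 mol.
n(HBr) used = 0.1842 x 0.008480 = 0.001562 mol, which equals the excess n(KOH).
So n(KOH) consumed by the sample = 0.01899 - 0.001562 = 0.01743 mol.
n(C6H8O7) = 0.01743 / 3 = 0.005811 mol.
mass C6H8O7 = 0.005811 x 192.12 = 1.116 g, so %C6H8O7 = 1.116/1.8385 x 100 = 60.7%.

60.7%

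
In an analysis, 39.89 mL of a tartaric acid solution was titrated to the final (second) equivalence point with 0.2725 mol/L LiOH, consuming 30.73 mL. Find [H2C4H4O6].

n(LiOH) = 0.2725 x 0.03073 = 0.008374 mol.
At the final (second) equivalence point, 2 mol OH^- react per mol H2C4H4O6, so n(H2C4H4O6) = 0.008374 / 2 = 0.004187 mol.
[H2C4H4O6] = 0.004187 / 0.03989 L = 0.105 M.

0.105 M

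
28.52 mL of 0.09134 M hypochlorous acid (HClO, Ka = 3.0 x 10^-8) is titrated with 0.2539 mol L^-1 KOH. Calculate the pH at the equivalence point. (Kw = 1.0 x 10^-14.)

n(HClO) = 0.09134 x 0.02852 = 0.002605 mol; V(KOH) at equivalence = 0.002605/0.2539 = 0.01026 L.
At equivalence all the acid is converted to ClO-; total volume = 0.02852 + 0.01026 = 0.03878 L, so [ClO-] = 0.002605/0.03878 = 0.06717 M.
Kb = Kw/Ka = 1.0e-14 / 3.0 x 10^-8 = 3.33e-7.
[OH^-] = sqrt(Kb x [ClO-]) = sqrt(3.33e-7 x 0.06717) = 0.000150 M.
pOH = 3.82, so pH = 14.00 - 3.82 = 10.18.

10.18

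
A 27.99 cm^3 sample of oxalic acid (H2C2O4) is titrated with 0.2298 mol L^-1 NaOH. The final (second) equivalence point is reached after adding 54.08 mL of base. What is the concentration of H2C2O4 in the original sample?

0.222 M

n(NaOH) = 0.2298 x 0.05408 = 0.01243 mol.
At the final (second) equivalence point, 2 mol OH^- react per mol H2C2O4, so n(H2C2O4) = 0.01243 / 2 = 0.006214 mol.
[H2C2O4] = 0.006214 / 0.02799 L = 0.222 M.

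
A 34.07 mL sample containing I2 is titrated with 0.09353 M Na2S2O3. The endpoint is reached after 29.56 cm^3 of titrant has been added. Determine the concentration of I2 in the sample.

n(Na2S2O3) = 0.09353 x 0.02956 = 0.002765 mol.
From the balanced equation, 2 mol Na2S2O3 reacts with 1 mol I2, so n(I2) = 0.002765 x 1/2 = 0.001382 mol.
[I2] = 0.001382 / 0.03407 L = 0.0406 M.

0.0406 M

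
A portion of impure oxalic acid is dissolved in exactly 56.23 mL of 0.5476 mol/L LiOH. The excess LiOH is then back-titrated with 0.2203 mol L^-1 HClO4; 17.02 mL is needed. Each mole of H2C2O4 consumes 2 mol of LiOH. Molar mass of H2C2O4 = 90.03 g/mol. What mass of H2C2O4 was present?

1.22 g

Total n(LiOH) added = 0.5476 x 0.05623 = 0.03079 mol.
n(HClO4) used = 0.2203 x 0.01702 = 0.003750 mol, which equals the excess n(LiOH).
So n(LiOH) consumed by the sample = 0.03079 - 0.003750 = 0.02704 mol.
n(H2C2O4) = 0.02704 / 2 = 0.01352 mol.
mass = 0.01352 mol x 90.03 g/mol = 1.22 g.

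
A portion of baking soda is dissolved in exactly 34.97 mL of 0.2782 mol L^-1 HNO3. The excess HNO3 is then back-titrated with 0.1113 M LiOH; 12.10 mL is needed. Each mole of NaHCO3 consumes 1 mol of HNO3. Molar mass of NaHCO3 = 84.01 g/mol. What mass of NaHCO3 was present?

Total n(HNO3) added = 0.2782 x 0.03497 = 0.009729 mol.
n(LiOH) used = 0.1113 x 0.01210 = 0.001347 mol, which equals the excess n(HNO3).
So n(HNO3) consumed by the sample = 0.009729 - 0.001347 = 0.008382 mol.
n(NaHCO3) = 0.008382 / 1 = 0.008382 mol.
mass = 0.008382 mol x 84.01 g/mol = 0.704 g.

0.704 g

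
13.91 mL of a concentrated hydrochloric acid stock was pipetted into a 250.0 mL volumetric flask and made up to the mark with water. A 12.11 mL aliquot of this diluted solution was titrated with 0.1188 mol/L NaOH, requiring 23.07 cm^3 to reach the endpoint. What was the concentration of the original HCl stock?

4.07 M

n(NaOH) = 0.1188 x 0.02307 = 0.002741 mol.
n(HCl) in the aliquot = 0.002741 mol.
[diluted HCl] = 0.002741 / 0.01211 = 0.2263 M.
Dilution factor = 250.0/13.91 = 17.97, so [stock] = 0.2263 x 17.97 = 4.07 M.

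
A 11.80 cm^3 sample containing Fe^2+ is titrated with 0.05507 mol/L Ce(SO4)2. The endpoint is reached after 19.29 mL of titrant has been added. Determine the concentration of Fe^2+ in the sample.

n(Ce(SO4)2) = 0.05507 x 0.01929 = 0.001062 mol.
From the balanced equation, 1 mol Ce(SO4)2 reacts with 1 mol Fe^2+, so n(Fe^2+) = 0.001062 x 1/1 = 0.001062 mol.
[Fe^2+] = 0.001062 / 0.01180 L = 0.0900 M.

0.0900 M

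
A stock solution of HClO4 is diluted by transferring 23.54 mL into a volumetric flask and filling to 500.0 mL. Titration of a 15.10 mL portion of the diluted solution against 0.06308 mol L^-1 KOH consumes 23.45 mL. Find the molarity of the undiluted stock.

n(KOH) = 0.06308 x 0.02345 = 0.001479 mol.
n(HClO4) in the aliquot = 0.001479 mol.
[diluted HClO4] = 0.001479 / 0.01510 = 0.09796 M.
Dilution factor = 500.0/23.54 = 21.24, so [stock] = 0.09796 x 21.24 = 2.08 M.

2.08 M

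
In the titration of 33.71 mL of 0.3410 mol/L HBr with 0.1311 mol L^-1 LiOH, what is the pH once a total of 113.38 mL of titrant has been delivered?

12.36

n(acid) = 0.3410 x 0.03371 = 0.01150 mol; n(LiOH) added = 0.1311 x 0.1134 = 0.01486 mol.
Base is in excess by 0.01486 - 0.01150 = 0.003369 mol in a total volume of 0.1471 L.
[OH^-] = 0.003369/0.1471 = 0.02290 M, so pOH = 1.64 and pH = 14.00 - 1.64 = 12.36.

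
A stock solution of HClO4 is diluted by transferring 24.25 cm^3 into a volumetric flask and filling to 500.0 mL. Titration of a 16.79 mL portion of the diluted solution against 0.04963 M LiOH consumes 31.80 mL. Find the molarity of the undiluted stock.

n(LiOH) = 0.04963 x 0.03180 = 0.001578 mol.
n(HClO4) in the aliquot = 0.001578 mol.
[diluted HClO4] = 0.001578 / 0.01679 = 0.09400 M.
Dilution factor = 500.0/24.25 = 20.62, so [stock] = 0.09400 x 20.62 = 1.94 M.

1.94 M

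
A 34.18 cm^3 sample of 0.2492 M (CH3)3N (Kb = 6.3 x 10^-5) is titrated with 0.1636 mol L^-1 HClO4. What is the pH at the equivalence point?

n((CH3)3N) = 0.2492 x 0.03418 = 0.008518 mol; V(HClO4) at equivalence = 0.008518/0.1636 = 0.05206 L.
At equivalence the base is fully converted to (CH3)3NH+; total volume = 0.08624 L, so [(CH3)3NH+] = 0.008518/0.08624 = 0.09876 M.
Ka((CH3)3NH+) = Kw/Kb = 1.0e-14 / 6.3 x 10^-5 = 1.59e-10.
[H^+] = sqrt(Ka x [(CH3)3NH+]) = sqrt(1.59e-10 x 0.09876) = 3.96e-6 M.
pH = -log(3.96e-6) = 5.40.

5.40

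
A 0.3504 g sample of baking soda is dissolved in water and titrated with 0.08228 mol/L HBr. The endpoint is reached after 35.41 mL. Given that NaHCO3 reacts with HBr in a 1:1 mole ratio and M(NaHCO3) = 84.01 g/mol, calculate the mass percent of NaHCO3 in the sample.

n(HBr) = 0.08228 x 0.03541 = 0.002914 mol.
n(NaHCO3) = 0.002914 / 1 = 0.002914 mol.
mass of NaHCO3 = 0.002914 x 84.01 = 0.2448 g.
% purity = 0.2448 / 0.3504 x 100 = 69.9%.

69.9%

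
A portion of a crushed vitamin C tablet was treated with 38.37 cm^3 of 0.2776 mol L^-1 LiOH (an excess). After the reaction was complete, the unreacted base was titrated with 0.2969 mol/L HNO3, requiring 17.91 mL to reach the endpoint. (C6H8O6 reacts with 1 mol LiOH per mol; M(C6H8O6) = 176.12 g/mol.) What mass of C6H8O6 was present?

Total n(LiOH) added = 0.2776 x 0.03837 = 0.01065 mol.
n(HNO3) used = 0.2969 x 0.01791 = 0.005317 mol, which equals the excess n(LiOH).
So n(LiOH) consumed by the sample = 0.01065 - 0.005317 = 0.005334 mol.
n(C6H8O6) = 0.005334 / 1 = 0.005334 mol.
mass = 0.005334 mol x 176.12 g/mol = 0.939 g.

0.939 g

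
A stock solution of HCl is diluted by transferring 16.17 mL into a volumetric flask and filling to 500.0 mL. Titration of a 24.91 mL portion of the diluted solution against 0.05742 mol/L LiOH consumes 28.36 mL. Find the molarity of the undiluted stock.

2.02 M

n(LiOH) = 0.05742 x 0.02836 = 0.001628 mol.
n(HCl) in the aliquot = 0.001628 mol.
[diluted HCl] = 0.001628 / 0.02491 = 0.06537 M.
Dilution factor = 500.0/16.17 = 30.92, so [stock] = 0.06537 x 30.92 = 2.02 M.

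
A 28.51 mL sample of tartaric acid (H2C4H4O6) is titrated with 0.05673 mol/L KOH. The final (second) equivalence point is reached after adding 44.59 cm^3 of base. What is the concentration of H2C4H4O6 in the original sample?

0.0444 M

n(KOH) = 0.05673 x 0.04459 = 0.002530 mol.
At the final (second) equivalence point, 2 mol OH^- react per mol H2C4H4O6, so n(H2C4H4O6) = 0.002530 / 2 = 0.001265 mol.
[H2C4H4O6] = 0.001265 / 0.02851 L = 0.0444 M.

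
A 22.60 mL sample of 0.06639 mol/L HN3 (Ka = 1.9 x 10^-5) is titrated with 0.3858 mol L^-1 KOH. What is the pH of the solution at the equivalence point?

n(HN3) = 0.06639 x 0.02260 = 0.001500 mol; V(KOH) at equivalence = 0.001500/0.3858 = 0.003889 L.
At equivalence all the acid is converted to N3-; total volume = 0.02260 + 0.003889 = 0.02649 L, so [N3-] = 0.001500/0.02649 = 0.05664 M.
Kb = Kw/Ka = 1.0e-14 / 1.9 x 10^-5 = 5.26e-10.
[OH^-] = sqrt(Kb x [N3-]) = sqrt(5.26e-10 x 0.05664) = 5.46e-6 M.
pOH = 5.26, so pH = 14.00 - 5.26 = 8.74.

8.74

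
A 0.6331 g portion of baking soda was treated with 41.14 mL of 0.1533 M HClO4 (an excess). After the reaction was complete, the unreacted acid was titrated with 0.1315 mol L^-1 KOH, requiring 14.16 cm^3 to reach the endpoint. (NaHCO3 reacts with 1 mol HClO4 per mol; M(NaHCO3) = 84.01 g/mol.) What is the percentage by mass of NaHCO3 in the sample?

59.0%

Total n(HClO4) added = 0.1533 x 0.04114 = 0.006307 mol.
n(KOH) used = 0.1315 x 0.01416 = 0.001862 mol, which equals the excess n(HClO4).
So n(HClO4) consumed by the sample = 0.006307 - 0.001862 = 0.004445 mol.
n(NaHCO3) = 0.004445 / 1 = 0.004445 mol.
mass NaHCO3 = 0.004445 x 84.01 = 0.3734 g, so %NaHCO3 = 0.3734/0.6331 x 100 = 59.0%.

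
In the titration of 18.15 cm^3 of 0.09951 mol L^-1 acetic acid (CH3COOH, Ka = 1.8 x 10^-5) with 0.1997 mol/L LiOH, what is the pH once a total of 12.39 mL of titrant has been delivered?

12.34

n(acid) = 0.09951 x 0.01815 = 0.001806 mol; n(LiOH) added = 0.1997 x 0.01239 = 0.002474 mol.
Base is in excess by 0.002474 - 0.001806 = 0.0006682 mol in a total volume of 0.03054 L.
[OH^-] = 0.0006682/0.03054 = 0.02188 M, so pOH = 1.66 and pH = 14.00 - 1.66 = 12.34.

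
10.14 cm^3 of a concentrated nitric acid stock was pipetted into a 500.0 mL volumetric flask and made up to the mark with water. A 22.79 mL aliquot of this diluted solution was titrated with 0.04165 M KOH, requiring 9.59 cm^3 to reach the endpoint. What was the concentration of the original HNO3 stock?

0.864 M

n(KOH) = 0.04165 x 0.009590 = 0.0003994 mol.
n(HNO3) in the aliquot = 0.0003994 mol.
[diluted HNO3] = 0.0003994 / 0.02279 = 0.01753 M.
Dilution factor = 500.0/10.14 = 49.31, so [stock] = 0.01753 x 49.31 = 0.864 M.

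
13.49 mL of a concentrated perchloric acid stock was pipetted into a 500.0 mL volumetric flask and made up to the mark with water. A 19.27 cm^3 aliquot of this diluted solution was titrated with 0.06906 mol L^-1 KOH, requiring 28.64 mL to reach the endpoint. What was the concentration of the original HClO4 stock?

n(KOH) = 0.06906 x 0.02864 = 0.001978 mol.
n(HClO4) in the aliquot = 0.001978 mol.
[diluted HClO4] = 0.001978 / 0.01927 = 0.1026 M.
Dilution factor = 500.0/13.49 = 37.06, so [stock] = 0.1026 x 37.06 = 3.80 M.

3.80 M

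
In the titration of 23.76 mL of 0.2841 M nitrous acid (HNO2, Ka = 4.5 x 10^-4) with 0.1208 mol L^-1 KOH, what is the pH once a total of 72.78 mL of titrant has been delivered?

12.33

n(acid) = 0.2841 x 0.02376 = 0.006750 mol; n(KOH) added = 0.1208 x 0.07278 = 0.008792 mol.
Base is in excess by 0.008792 - 0.006750 = 0.002042 mol in a total volume of 0.09654 L.
[OH^-] = 0.002042/0.09654 = 0.02115 M, so pOH = 1.67 and pH = 14.00 - 1.67 = 12.33.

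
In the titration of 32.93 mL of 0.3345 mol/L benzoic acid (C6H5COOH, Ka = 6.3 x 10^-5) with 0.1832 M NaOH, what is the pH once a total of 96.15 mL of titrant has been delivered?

n(acid) = 0.3345 x 0.03293 = 0.01102 mol; n(NaOH) added = 0.1832 x 0.09615 = 0.01761 mol.
Base is in excess by 0.01761 - 0.01102 = 0.006600 mol in a total volume of 0.1291 L.
[OH^-] = 0.006600/0.1291 = 0.05113 M, so pOH = 1.29 and pH = 14.00 - 1.29 = 12.71.

12.71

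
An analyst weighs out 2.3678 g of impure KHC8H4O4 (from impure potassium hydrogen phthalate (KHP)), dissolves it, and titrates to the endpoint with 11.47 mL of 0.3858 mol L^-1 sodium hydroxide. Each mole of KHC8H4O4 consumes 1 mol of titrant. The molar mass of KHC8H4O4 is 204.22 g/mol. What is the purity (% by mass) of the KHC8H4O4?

38.2%

n(NaOH) = 0.3858 x 0.01147 = 0.004425 mol.
n(KHC8H4O4) = 0.004425 / 1 = 0.004425 mol.
mass of KHC8H4O4 = 0.004425 x 204.22 = 0.9037 g.
% purity = 0.9037 / 2.3678 x 100 = 38.2%.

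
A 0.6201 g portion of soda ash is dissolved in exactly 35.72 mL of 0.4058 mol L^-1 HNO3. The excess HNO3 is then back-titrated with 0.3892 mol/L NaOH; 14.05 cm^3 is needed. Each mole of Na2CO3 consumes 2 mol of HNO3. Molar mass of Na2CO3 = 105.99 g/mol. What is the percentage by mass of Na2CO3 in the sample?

Total n(HNO3) added = 0.4058 x 0.03572 = 0.01450 mol.
n(NaOH) used = 0.3892 x 0.01405 = 0.005468 mol, which equals the excess n(HNO3).
So n(HNO3) consumed by the sample = 0.01450 - 0.005468 = 0.009027 mol.
n(Na2CO3) = 0.009027 / 2 = 0.004513 mol.
mass Na2CO3 = 0.004513 x 105.99 = 0.4784 g, so %Na2CO3 = 0.4784/0.6201 x 100 = 77.1%.

77.1%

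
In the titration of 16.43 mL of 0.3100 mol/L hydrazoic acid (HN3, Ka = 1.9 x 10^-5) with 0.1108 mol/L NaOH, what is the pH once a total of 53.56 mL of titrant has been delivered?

12.08

n(acid) = 0.3100 x 0.01643 = 0.005093 mol; n(NaOH) added = 0.1108 x 0.05356 = 0.005934 mol.
Base is in excess by 0.005934 - 0.005093 = 0.0008411 mol in a total volume of 0.06999 L.
[OH^-] = 0.0008411/0.06999 = 0.01202 M, so pOH = 1.92 and pH = 14.00 - 1.92 = 12.08.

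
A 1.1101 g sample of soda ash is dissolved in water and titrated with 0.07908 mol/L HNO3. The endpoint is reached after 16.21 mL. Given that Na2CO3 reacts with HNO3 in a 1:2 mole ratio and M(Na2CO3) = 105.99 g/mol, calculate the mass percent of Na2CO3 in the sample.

n(HNO3) = 0.07908 x 0.01621 = 0.001282 mol.
n(Na2CO3) = 0.001282 / 2 = 0.0006409 mol.
mass of Na2CO3 = 0.0006409 x 105.99 = 0.06793 g.
% purity = 0.06793 / 1.1101 x 100 = 6.12%.

6.12%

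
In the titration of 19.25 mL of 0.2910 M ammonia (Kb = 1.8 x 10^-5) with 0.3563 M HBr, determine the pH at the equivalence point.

n(NH3) = 0.2910 x 0.01925 = 0.005602 mol; V(HBr) at equivalence = 0.005602/0.3563 = 0.01572 L.
At equivalence the base is fully converted to NH4+; total volume = 0.03497 L, so [NH4+] = 0.005602/0.03497 = 0.1602 M.
Ka(NH4+) = Kw/Kb = 1.0e-14 / 1.8 x 10^-5 = 5.56e-10.
[H^+] = sqrt(Ka x [NH4+]) = sqrt(5.56e-10 x 0.1602) = 9.43e-6 M.
pH = -log(9.43e-6) = 5.03.

5.03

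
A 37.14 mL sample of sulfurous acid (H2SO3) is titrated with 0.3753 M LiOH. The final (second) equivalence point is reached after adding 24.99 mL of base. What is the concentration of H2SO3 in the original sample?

n(LiOH) = 0.3753 x 0.02499 = 0.009379 mol.
At the final (second) equivalence point, 2 mol OH^- react per mol H2SO3, so n(H2SO3) = 0.009379 / 2 = 0.004689 mol.
[H2SO3] = 0.004689 / 0.03714 L = 0.126 M.

0.126 M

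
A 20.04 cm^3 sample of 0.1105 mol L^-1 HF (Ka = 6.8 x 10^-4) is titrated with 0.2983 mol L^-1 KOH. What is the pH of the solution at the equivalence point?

n(HF) = 0.1105 x 0.02004 = 0.002214 mol; V(KOH) at equivalence = 0.002214/0.2983 = 0.007423 L.
At equivalence all the acid is converted to F-; total volume = 0.02004 + 0.007423 = 0.02746 L, so [F-] = 0.002214/0.02746 = 0.08063 M.
Kb = Kw/Ka = 1.0e-14 / 6.8 x 10^-4 = 1.47e-11.
[OH^-] = sqrt(Kb x [F-]) = sqrt(1.47e-11 x 0.08063) = 1.09e-6 M.
pOH = 5.96, so pH = 14.00 - 5.96 = 8.04.

8.04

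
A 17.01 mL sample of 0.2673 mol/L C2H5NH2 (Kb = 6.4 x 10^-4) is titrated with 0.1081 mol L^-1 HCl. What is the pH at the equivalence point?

5.96

n(C2H5NH2) = 0.2673 x 0.01701 = 0.004547 mol; V(HCl) at equivalence = 0.004547/0.1081 = 0.04206 L.
At equivalence the base is fully converted to C2H5NH3+; total volume = 0.05907 L, so [C2H5NH3+] = 0.004547/0.05907 = 0.07697 M.
Ka(C2H5NH3+) = Kw/Kb = 1.0e-14 / 6.4 x 10^-4 = 1.56e-11.
[H^+] = sqrt(Ka x [C2H5NH3+]) = sqrt(1.56e-11 x 0.07697) = 1.10e-6 M.
pH = -log(1.10e-6) = 5.96.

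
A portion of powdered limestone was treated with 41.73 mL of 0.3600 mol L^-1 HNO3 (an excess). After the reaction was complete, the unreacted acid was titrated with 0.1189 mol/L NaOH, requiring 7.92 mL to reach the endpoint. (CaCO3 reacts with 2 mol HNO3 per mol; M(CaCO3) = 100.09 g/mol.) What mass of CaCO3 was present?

0.705 g

Total n(HNO3) added = 0.3600 x 0.04173 = 0.01502 mol.
n(NaOH) used = 0.1189 x 0.007920 = 0.0009417 mol, which equals the excess n(HNO3).
So n(HNO3) consumed by the sample = 0.01502 - 0.0009417 = 0.01408 mol.
n(CaCO3) = 0.01408 / 2 = 0.007041 mol.
mass = 0.007041 mol x 100.09 g/mol = 0.705 g.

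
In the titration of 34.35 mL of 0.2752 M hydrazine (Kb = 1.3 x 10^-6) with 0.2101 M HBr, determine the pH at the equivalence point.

n(N2H4) = 0.2752 x 0.03435 = 0.009453 mol; V(HBr) at equivalence = 0.009453/0.2101 = 0.04499 L.
At equivalence the base is fully converted to N2H5+; total volume = 0.07934 L, so [N2H5+] = 0.009453/0.07934 = 0.1191 M.
Ka(N2H5+) = Kw/Kb = 1.0e-14 / 1.3 x 10^-6 = 7.69e-9.
[H^+] = sqrt(Ka x [N2H5+]) = sqrt(7.69e-9 x 0.1191) = 3.03e-5 M.
pH = -log(3.03e-5) = 4.52.

4.52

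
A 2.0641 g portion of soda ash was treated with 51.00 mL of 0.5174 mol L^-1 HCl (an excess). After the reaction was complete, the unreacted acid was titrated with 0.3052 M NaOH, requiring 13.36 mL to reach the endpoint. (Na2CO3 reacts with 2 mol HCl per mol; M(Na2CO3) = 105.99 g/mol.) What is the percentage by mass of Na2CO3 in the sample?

57.3%

Total n(HCl) added = 0.5174 x 0.05100 = 0.02639 mol.
n(NaOH) used = 0.3052 x 0.01336 = 0.004077 mol, which equals the excess n(HCl).
So n(HCl) consumed by the sample = 0.02639 - 0.004077 = 0.02231 mol.
n(Na2CO3) = 0.02231 / 2 = 0.01115 mol.
mass Na2CO3 = 0.01115 x 105.99 = 1.182 g, so %Na2CO3 = 1.182/2.0641 x 100 = 57.3%.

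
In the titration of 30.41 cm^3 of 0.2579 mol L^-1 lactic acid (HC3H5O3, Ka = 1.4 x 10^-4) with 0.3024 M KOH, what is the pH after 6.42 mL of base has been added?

3.37

Initial n(HC3H5O3) = 0.2579 x 0.03041 = 0.007843 mol.
n(KOH) added = 0.3024 x 0.006420 = 0.001941 mol, converting that many moles of HC3H5O3 to C3H5O3-.
Remaining n(HC3H5O3) = 0.005901 mol; n(C3H5O3-) = 0.001941 mol.
By Henderson-Hasselbalch, pH = pKa + log([A^-]/[HA]) = 3.85 + log(0.001941/0.005901) = 3.85 + (-0.48) = 3.37.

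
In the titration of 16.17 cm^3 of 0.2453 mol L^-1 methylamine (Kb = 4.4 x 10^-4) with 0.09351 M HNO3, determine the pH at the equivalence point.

5.91

n(CH3NH2) = 0.2453 x 0.01617 = 0.003967 mol; V(HNO3) at equivalence = 0.003967/0.09351 = 0.04242 L.
At equivalence the base is fully converted to CH3NH3+; total volume = 0.05859 L, so [CH3NH3+] = 0.003967/0.05859 = 0.06770 M.
Ka(CH3NH3+) = Kw/Kb = 1.0e-14 / 4.4 x 10^-4 = 2.27e-11.
[H^+] = sqrt(Ka x [CH3NH3+]) = sqrt(2.27e-11 x 0.06770) = 1.24e-6 M.
pH = -log(1.24e-6) = 5.91.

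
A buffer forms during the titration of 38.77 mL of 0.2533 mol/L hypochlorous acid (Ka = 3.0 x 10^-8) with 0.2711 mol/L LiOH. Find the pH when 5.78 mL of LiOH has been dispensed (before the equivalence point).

Initial n(HClO) = 0.2533 x 0.03877 = 0.009820 mol.
n(LiOH) added = 0.2711 x 0.005780 = 0.001567 mol, converting that many moles of HClO to ClO-.
Remaining n(HClO) = 0.008253 mol; n(ClO-) = 0.001567 mol.
By Henderson-Hasselbalch, pH = pKa + log([A^-]/[HA]) = 7.52 + log(0.001567/0.008253) = 7.52 + (-0.72) = 6.80.

6.80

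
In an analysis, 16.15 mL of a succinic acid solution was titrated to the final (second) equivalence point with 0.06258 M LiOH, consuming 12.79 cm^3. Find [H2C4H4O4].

n(LiOH) = 0.06258 x 0.01279 = 0.0008004 mol.
At the final (second) equivalence point, 2 mol OH^- react per mol H2C4H4O4, so n(H2C4H4O4) = 0.0008004 / 2 = 0.0004002 mol.
[H2C4H4O4] = 0.0004002 / 0.01615 L = 0.0248 M.

0.0248 M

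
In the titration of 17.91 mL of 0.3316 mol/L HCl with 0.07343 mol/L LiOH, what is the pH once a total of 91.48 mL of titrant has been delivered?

n(acid) = 0.3316 x 0.01791 = 0.005939 mol; n(LiOH) added = 0.07343 x 0.09148 = 0.006717 mol.
Base is in excess by 0.006717 - 0.005939 = 0.0007784 mol in a total volume of 0.1094 L.
[OH^-] = 0.0007784/0.1094 = 0.007116 M, so pOH = 2.15 and pH = 14.00 - 2.15 = 11.85.

11.85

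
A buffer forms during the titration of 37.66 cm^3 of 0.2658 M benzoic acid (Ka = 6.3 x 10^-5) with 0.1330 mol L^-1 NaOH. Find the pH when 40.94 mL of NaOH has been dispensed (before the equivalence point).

Initial n(C6H5COOH) = 0.2658 x 0.03766 = 0.01001 mol.
n(NaOH) added = 0.1330 x 0.04094 = 0.005445 mol, converting that many moles of C6H5COOH to C6H5COO-.
Remaining n(C6H5COOH) = 0.004565 mol; n(C6H5COO-) = 0.005445 mol.
By Henderson-Hasselbalch, pH = pKa + log([A^-]/[HA]) = 4.20 + log(0.005445/0.004565) = 4.20 + (+0.08) = 4.28.

4.28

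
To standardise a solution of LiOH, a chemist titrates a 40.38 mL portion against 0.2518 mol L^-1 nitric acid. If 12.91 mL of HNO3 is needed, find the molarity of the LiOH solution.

n(HNO3) delivered = 0.2518 x 0.01291 = 0.003251 mol.
For a 1:1 reaction, n(LiOH) = 0.003251 mol.
[LiOH] = 0.003251 mol / 0.04038 L = 0.0805 M.

0.0805 M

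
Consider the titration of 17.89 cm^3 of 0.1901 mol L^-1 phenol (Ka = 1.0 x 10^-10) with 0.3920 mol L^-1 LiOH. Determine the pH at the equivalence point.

n(C6H5OH) = 0.1901 x 0.01789 = 0.003401 mol; V(LiOH) at equivalence = 0.003401/0.3920 = 0.008676 L.
At equivalence all the acid is converted to C6H5O-; total volume = 0.01789 + 0.008676 = 0.02657 L, so [C6H5O-] = 0.003401/0.02657 = 0.1280 M.
Kb = Kw/Ka = 1.0e-14 / 1.0 x 10^-10 = 0.000100.
[OH^-] = sqrt(Kb x [C6H5O-]) = sqrt(0.000100 x 0.1280) = 0.00358 M.
pOH = 2.45, so pH = 14.00 - 2.45 = 11.55.

11.55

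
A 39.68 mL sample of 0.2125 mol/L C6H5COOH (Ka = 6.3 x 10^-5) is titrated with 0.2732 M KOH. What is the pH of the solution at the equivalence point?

8.64

n(C6H5COOH) = 0.2125 x 0.03968 = 0.008432 mol; V(KOH) at equivalence = 0.008432/0.2732 = 0.03086 L.
At equivalence all the acid is converted to C6H5COO-; total volume = 0.03968 + 0.03086 = 0.07054 L, so [C6H5COO-] = 0.008432/0.07054 = 0.1195 M.
Kb = Kw/Ka = 1.0e-14 / 6.3 x 10^-5 = 1.59e-10.
[OH^-] = sqrt(Kb x [C6H5COO-]) = sqrt(1.59e-10 x 0.1195) = 4.36e-6 M.
pOH = 5.36, so pH = 14.00 - 5.36 = 8.64.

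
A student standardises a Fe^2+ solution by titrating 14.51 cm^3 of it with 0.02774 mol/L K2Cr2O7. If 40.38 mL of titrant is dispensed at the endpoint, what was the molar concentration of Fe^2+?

n(K2Cr2O7) = 0.02774 x 0.04038 = 0.001120 mol.
From the balanced equation, 1 mol K2Cr2O7 reacts with 6 mol Fe^2+, so n(Fe^2+) = 0.001120 x 6/1 = 0.006721 mol.
[Fe^2+] = 0.006721 / 0.01451 L = 0.463 M.

0.463 M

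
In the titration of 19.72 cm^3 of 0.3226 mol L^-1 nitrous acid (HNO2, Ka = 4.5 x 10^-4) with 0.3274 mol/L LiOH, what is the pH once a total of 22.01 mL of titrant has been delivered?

n(acid) = 0.3226 x 0.01972 = 0.006362 mol; n(LiOH) added = 0.3274 x 0.02201 = 0.007206 mol.
Base is in excess by 0.007206 - 0.006362 = 0.0008444 mol in a total volume of 0.04173 L.
[OH^-] = 0.0008444/0.04173 = 0.02023 M, so pOH = 1.69 and pH = 14.00 - 1.69 = 12.31.

12.31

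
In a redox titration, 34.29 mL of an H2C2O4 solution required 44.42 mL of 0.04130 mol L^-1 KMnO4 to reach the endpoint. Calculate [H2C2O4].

n(KMnO4) = 0.04130 x 0.04442 = 0.001835 mol.
From the balanced equation, 2 mol KMnO4 reacts with 5 mol H2C2O4, so n(H2C2O4) = 0.001835 x 5/2 = 0.004586 mol.
[H2C2O4] = 0.004586 / 0.03429 L = 0.134 M.

0.134 M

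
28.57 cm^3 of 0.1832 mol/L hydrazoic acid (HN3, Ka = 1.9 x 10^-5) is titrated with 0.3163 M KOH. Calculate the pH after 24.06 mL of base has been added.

n(acid) = 0.1832 x 0.02857 = 0.005234 mol; n(KOH) added = 0.3163 x 0.02406 = 0.007610 mol.
Base is in excess by 0.007610 - 0.005234 = 0.002376 mol in a total volume of 0.05263 L.
[OH^-] = 0.002376/0.05263 = 0.04515 M, so pOH = 1.35 and pH = 14.00 - 1.35 = 12.65.

12.65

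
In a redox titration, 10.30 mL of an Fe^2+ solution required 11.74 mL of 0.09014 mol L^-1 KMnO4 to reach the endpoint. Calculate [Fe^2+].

0.514 M

n(KMnO4) = 0.09014 x 0.01174 = 0.001058 mol.
From the balanced equation, 1 mol KMnO4 reacts with 5 mol Fe^2+, so n(Fe^2+) = 0.001058 x 5/1 = 0.005291 mol.
[Fe^2+] = 0.005291 / 0.01030 L = 0.514 M.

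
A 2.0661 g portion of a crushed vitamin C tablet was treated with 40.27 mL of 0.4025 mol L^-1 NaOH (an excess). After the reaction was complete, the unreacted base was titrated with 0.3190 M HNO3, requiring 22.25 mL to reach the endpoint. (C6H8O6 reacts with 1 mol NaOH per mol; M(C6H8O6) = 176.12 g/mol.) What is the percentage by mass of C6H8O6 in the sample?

Total n(NaOH) added = 0.4025 x 0.04027 = 0.01621 mol.
n(HNO3) used = 0.3190 x 0.02225 = 0.007098 mol, which equals the excess n(NaOH).
So n(NaOH) consumed by the sample = 0.01621 - 0.007098 = 0.009111 mol.
n(C6H8O6) = 0.009111 / 1 = 0.009111 mol.
mass C6H8O6 = 0.009111 x 176.12 = 1.605 g, so %C6H8O6 = 1.605/2.0661 x 100 = 77.7%.

77.7%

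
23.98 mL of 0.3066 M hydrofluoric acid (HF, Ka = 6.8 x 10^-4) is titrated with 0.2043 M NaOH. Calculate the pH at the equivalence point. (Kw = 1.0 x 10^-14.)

8.13

n(HF) = 0.3066 x 0.02398 = 0.007352 mol; V(NaOH) at equivalence = 0.007352/0.2043 = 0.03599 L.
At equivalence all the acid is converted to F-; total volume = 0.02398 + 0.03599 = 0.05997 L, so [F-] = 0.007352/0.05997 = 0.1226 M.
Kb = Kw/Ka = 1.0e-14 / 6.8 x 10^-4 = 1.47e-11.
[OH^-] = sqrt(Kb x [F-]) = sqrt(1.47e-11 x 0.1226) = 1.34e-6 M.
pOH = 5.87, so pH = 14.00 - 5.87 = 8.13.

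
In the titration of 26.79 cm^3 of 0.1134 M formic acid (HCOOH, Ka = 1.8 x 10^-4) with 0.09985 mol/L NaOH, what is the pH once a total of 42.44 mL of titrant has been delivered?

12.24

n(acid) = 0.1134 x 0.02679 = 0.003038 mol; n(NaOH) added = 0.09985 x 0.04244 = 0.004238 mol.
Base is in excess by 0.004238 - 0.003038 = 0.001200 mol in a total volume of 0.06923 L.
[OH^-] = 0.001200/0.06923 = 0.01733 M, so pOH = 1.76 and pH = 14.00 - 1.76 = 12.24.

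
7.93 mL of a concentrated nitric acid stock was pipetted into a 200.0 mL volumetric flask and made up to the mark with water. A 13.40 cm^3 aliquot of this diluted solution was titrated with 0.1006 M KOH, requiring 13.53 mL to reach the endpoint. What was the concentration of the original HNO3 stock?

n(KOH) = 0.1006 x 0.01353 = 0.001361 mol.
n(HNO3) in the aliquot = 0.001361 mol.
[diluted HNO3] = 0.001361 / 0.01340 = 0.1016 M.
Dilution factor = 200.0/7.930 = 25.22, so [stock] = 0.1016 x 25.22 = 2.56 M.

2.56 M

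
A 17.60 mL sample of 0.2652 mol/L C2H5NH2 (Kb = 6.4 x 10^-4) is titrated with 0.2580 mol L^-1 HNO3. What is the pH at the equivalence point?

5.84

n(C2H5NH2) = 0.2652 x 0.01760 = 0.004668 mol; V(HNO3) at equivalence = 0.004668/0.2580 = 0.01809 L.
At equivalence the base is fully converted to C2H5NH3+; total volume = 0.03569 L, so [C2H5NH3+] = 0.004668/0.03569 = 0.1308 M.
Ka(C2H5NH3+) = Kw/Kb = 1.0e-14 / 6.4 x 10^-4 = 1.56e-11.
[H^+] = sqrt(Ka x [C2H5NH3+]) = sqrt(1.56e-11 x 0.1308) = 1.43e-6 M.
pH = -log(1.43e-6) = 5.84.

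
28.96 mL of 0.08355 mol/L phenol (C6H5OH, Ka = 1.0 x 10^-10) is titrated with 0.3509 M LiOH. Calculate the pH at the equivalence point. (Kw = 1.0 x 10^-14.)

11.41

n(C6H5OH) = 0.08355 x 0.02896 = 0.002420 mol; V(LiOH) at equivalence = 0.002420/0.3509 = 0.006895 L.
At equivalence all the acid is converted to C6H5O-; total volume = 0.02896 + 0.006895 = 0.03586 L, so [C6H5O-] = 0.002420/0.03586 = 0.06748 M.
Kb = Kw/Ka = 1.0e-14 / 1.0 x 10^-10 = 0.000100.
[OH^-] = sqrt(Kb x [C6H5O-]) = sqrt(0.000100 x 0.06748) = 0.00260 M.
pOH = 2.59, so pH = 14.00 - 2.59 = 11.41.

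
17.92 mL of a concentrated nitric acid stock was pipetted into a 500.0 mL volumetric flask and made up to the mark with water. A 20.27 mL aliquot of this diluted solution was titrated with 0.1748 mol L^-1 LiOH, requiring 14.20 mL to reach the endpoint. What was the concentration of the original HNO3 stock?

n(LiOH) = 0.1748 x 0.01420 = 0.002482 mol.
n(HNO3) in the aliquot = 0.002482 mol.
[diluted HNO3] = 0.002482 / 0.02027 = 0.1225 M.
Dilution factor = 500.0/17.92 = 27.90, so [stock] = 0.1225 x 27.90 = 3.42 M.

3.42 M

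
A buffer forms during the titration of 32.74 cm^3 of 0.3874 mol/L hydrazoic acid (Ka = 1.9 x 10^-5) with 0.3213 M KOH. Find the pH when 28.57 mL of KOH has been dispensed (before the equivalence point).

Initial n(HN3) = 0.3874 x 0.03274 = 0.01268 mol.
n(KOH) added = 0.3213 x 0.02857 = 0.009180 mol, converting that many moles of HN3 to N3-.
Remaining n(HN3) = 0.003504 mol; n(N3-) = 0.009180 mol.
By Henderson-Hasselbalch, pH = pKa + log([A^-]/[HA]) = 4.72 + log(0.009180/0.003504) = 4.72 + (+0.42) = 5.14.

5.14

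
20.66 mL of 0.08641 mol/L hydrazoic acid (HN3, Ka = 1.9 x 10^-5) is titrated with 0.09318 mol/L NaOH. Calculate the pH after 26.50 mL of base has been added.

n(acid) = 0.08641 x 0.02066 = 0.001785 mol; n(NaOH) added = 0.09318 x 0.02650 = 0.002469 mol.
Base is in excess by 0.002469 - 0.001785 = 0.0006840 mol in a total volume of 0.04716 L.
[OH^-] = 0.0006840/0.04716 = 0.01450 M, so pOH = 1.84 and pH = 14.00 - 1.84 = 12.16.

12.16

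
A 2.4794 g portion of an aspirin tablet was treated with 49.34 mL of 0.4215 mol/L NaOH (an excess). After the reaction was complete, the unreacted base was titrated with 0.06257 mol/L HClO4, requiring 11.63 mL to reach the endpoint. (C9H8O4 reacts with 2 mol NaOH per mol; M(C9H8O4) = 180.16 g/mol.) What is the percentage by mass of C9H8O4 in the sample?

72.9%

Total n(NaOH) added = 0.4215 x 0.04934 = 0.02080 mol.
n(HClO4) used = 0.06257 x 0.01163 = 0.0007277 mol, which equals the excess n(NaOH).
So n(NaOH) consumed by the sample = 0.02080 - 0.0007277 = 0.02007 mol.
n(C9H8O4) = 0.02007 / 2 = 0.01003 mol.
mass C9H8O4 = 0.01003 x 180.16 = 1.808 g, so %C9H8O4 = 1.808/2.4794 x 100 = 72.9%.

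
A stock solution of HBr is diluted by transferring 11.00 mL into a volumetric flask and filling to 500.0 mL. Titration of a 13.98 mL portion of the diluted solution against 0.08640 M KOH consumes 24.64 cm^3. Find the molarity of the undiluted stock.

6.92 M

n(KOH) = 0.08640 x 0.02464 = 0.002129 mol.
n(HBr) in the aliquot = 0.002129 mol.
[diluted HBr] = 0.002129 / 0.01398 = 0.1523 M.
Dilution factor = 500.0/11.00 = 45.45, so [stock] = 0.1523 x 45.45 = 6.92 M.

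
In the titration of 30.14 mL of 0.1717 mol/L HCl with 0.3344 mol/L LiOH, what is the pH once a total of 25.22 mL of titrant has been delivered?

12.77

n(acid) = 0.1717 x 0.03014 = 0.005175 mol; n(LiOH) added = 0.3344 x 0.02522 = 0.008434 mol.
Base is in excess by 0.008434 - 0.005175 = 0.003259 mol in a total volume of 0.05536 L.
[OH^-] = 0.003259/0.05536 = 0.05886 M, so pOH = 1.23 and pH = 14.00 - 1.23 = 12.77.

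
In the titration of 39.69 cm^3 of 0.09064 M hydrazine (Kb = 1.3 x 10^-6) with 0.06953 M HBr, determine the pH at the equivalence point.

4.76

n(N2H4) = 0.09064 x 0.03969 = 0.003598 mol; V(HBr) at equivalence = 0.003598/0.06953 = 0.05174 L.
At equivalence the base is fully converted to N2H5+; total volume = 0.09143 L, so [N2H5+] = 0.003598/0.09143 = 0.03935 M.
Ka(N2H5+) = Kw/Kb = 1.0e-14 / 1.3 x 10^-6 = 7.69e-9.
[H^+] = sqrt(Ka x [N2H5+]) = sqrt(7.69e-9 x 0.03935) = 1.74e-5 M.
pH = -log(1.74e-5) = 4.76.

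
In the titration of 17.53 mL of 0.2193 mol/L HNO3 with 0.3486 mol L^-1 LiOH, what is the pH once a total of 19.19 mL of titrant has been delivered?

12.89

n(acid) = 0.2193 x 0.01753 = 0.003844 mol; n(LiOH) added = 0.3486 x 0.01919 = 0.006690 mol.
Base is in excess by 0.006690 - 0.003844 = 0.002845 mol in a total volume of 0.03672 L.
[OH^-] = 0.002845/0.03672 = 0.07749 M, so pOH = 1.11 and pH = 14.00 - 1.11 = 12.89.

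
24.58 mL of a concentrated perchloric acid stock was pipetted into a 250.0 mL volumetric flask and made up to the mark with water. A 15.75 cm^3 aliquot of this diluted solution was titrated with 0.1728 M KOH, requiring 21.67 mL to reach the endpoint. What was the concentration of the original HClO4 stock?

2.42 M

n(KOH) = 0.1728 x 0.02167 = 0.003745 mol.
n(HClO4) in the aliquot = 0.003745 mol.
[diluted HClO4] = 0.003745 / 0.01575 = 0.2378 M.
Dilution factor = 250.0/24.58 = 10.17, so [stock] = 0.2378 x 10.17 = 2.42 M.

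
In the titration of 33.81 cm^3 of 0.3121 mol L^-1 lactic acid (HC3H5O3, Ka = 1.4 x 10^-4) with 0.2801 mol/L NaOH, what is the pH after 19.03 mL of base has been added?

Initial n(HC3H5O3) = 0.3121 x 0.03381 = 0.01055 mol.
n(NaOH) added = 0.2801 x 0.01903 = 0.005330 mol, converting that many moles of HC3H5O3 to C3H5O3-.
Remaining n(HC3H5O3) = 0.005222 mol; n(C3H5O3-) = 0.005330 mol.
By Henderson-Hasselbalch, pH = pKa + log([A^-]/[HA]) = 3.85 + log(0.005330/0.005222) = 3.85 + (+0.01) = 3.86.

3.86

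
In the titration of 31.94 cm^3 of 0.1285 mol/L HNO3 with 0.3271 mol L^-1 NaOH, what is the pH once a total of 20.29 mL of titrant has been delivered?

n(acid) = 0.1285 x 0.03194 = 0.004104 mol; n(NaOH) added = 0.3271 x 0.02029 = 0.006637 mol.
Base is in excess by 0.006637 - 0.004104 = 0.002533 mol in a total volume of 0.05223 L.
[OH^-] = 0.002533/0.05223 = 0.04849 M, so pOH = 1.31 and pH = 14.00 - 1.31 = 12.69.

12.69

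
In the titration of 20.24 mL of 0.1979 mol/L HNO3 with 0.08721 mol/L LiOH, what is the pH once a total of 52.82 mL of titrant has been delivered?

11.92

n(acid) = 0.1979 x 0.02024 = 0.004005 mol; n(LiOH) added = 0.08721 x 0.05282 = 0.004606 mol.
Base is in excess by 0.004606 - 0.004005 = 0.0006009 mol in a total volume of 0.07306 L.
[OH^-] = 0.0006009/0.07306 = 0.008225 M, so pOH = 2.08 and pH = 14.00 - 2.08 = 11.92.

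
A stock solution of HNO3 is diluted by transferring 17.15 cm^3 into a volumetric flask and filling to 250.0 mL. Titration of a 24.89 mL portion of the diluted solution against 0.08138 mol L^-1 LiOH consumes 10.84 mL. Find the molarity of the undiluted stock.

n(LiOH) = 0.08138 x 0.01084 = 0.0008822 mol.
n(HNO3) in the aliquot = 0.0008822 mol.
[diluted HNO3] = 0.0008822 / 0.02489 = 0.03544 M.
Dilution factor = 250.0/17.15 = 14.58, so [stock] = 0.03544 x 14.58 = 0.517 M.

0.517 M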